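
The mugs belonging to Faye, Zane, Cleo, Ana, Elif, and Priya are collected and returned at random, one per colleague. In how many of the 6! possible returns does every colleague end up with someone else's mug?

This is the derangement count D_6: permutations of 6 items with no fixed point.
By inclusion–exclusion this is Σ_{j=0}^{6} (−1)^j C(6,j)·(6−j)!.
Computing: 720 − 720 + 360 − 120 + 30 − 6 + 1 = 265.

265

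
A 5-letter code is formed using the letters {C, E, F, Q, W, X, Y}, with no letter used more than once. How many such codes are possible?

2520

Choose and order 5 of the 7 symbols: the first letter has 7 options, the next 6, and so on down to 3.
7 × 6 × 5 × 4 × 3 = 2520.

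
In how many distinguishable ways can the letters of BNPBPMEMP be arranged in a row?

Letter multiplicities in BNPBPMEMP: B×2, E×1, M×2, N×1, P×3.
So there are 9! / (3!·2!·2!) = 15120 distinguishable arrangements.

15120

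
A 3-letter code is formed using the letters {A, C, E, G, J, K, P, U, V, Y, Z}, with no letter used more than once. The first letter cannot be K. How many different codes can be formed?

900

The first letter has 11−1 = 10 choices (anything except K).
The remaining 2 letters are filled from the other 10 symbols without repetition: 10 × 9 = 90.
Total: 10 × 90 = 900.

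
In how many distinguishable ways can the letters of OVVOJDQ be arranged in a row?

Letter multiplicities in OVVOJDQ: D×1, J×1, O×2, Q×1, V×2.
The number of distinct arrangements is 7!/(2!·2!) = 5040/4 = 1260.

1260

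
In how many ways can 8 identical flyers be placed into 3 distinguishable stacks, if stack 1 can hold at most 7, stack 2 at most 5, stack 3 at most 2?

17

By stars and bars, unrestricted non-negative solutions to x_1+…+x_3 = 8 number C(8+2,2) = 45.
Subtract solutions that violate a single cap (substitute x_i' = x_i − (cap_i+1)): x_1 ≥ 8 gives C(2,2) = 1; x_2 ≥ 6 gives C(4,2) = 6; x_3 ≥ 3 gives C(7,2) = 21. Together 28.
No two caps can be exceeded simultaneously, so the pair terms are all 0.
By inclusion–exclusion the count is 45 − 28 + 0 = 17.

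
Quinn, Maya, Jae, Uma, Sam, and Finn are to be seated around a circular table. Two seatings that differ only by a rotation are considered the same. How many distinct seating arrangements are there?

Seat Quinn anywhere (absorbing the rotational symmetry), then permute the other 5: (5)! = 120.

120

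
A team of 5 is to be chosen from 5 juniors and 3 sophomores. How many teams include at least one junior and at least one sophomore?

Total 5-person selections from all 8: C(8,5) = 56.
Selections missing a whole group: no juniors → C(3,5) = 0; no sophomores → C(5,5) = 1.
Both groups omitted at once is impossible, so 56 − 1 = 55.

55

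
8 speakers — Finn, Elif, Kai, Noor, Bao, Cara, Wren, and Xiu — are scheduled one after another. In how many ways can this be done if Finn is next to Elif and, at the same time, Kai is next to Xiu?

Treat {Finn,Elif} as one block (2 orders) and {Kai,Xiu} as another (2 orders).
That leaves 6 units to arrange: 2 × 2 × 6! = 4 × 720 = 2880.

2880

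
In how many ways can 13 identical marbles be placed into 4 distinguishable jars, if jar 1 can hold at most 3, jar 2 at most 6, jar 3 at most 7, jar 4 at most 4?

By stars and bars, unrestricted non-negative solutions to x_1+…+x_4 = 13 number C(13+3,3) = 560.
Subtract solutions that violate a single cap (substitute x_i' = x_i − (cap_i+1)): x_1 ≥ 4 gives C(12,3) = 220; x_2 ≥ 7 gives C(9,3) = 84; x_3 ≥ 8 gives C(8,3) = 56; x_4 ≥ 5 gives C(11,3) = 165. Together 525.
Add back pairs where two caps are both exceeded: 10 + 4 + 35 + 0 + 4 + 1 = 54.
By inclusion–exclusion the count is 560 − 525 + 54 = 89.

89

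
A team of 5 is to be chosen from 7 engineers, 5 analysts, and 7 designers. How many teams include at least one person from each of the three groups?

8085

Total 5-person selections from all 19: C(19,5) = 11628.
Subtract selections that omit an entire group: no engineers → C(12,5) = 792; no analysts → C(14,5) = 2002; no designers → C(12,5) = 792.
Add back selections omitting two groups (i.e. drawn from a single group): C(7,5) + C(5,5) + C(7,5) = 43.
By inclusion–exclusion: 11628 − 3586 + 43 = 8085.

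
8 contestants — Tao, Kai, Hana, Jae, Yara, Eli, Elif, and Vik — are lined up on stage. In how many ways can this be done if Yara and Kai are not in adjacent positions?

There are 8! = 40320 arrangements in all. If Yara and Kai are adjacent, merging them into one block gives 2·(7)! = 10080 arrangements.
So 40320 − 10080 = 30240 arrangements keep them apart.

30240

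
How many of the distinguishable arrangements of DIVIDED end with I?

Fix I in the last position and arrange the remaining 6 letters.
Those 6 letters have D appearing 3 times, giving (6)!/(3!) = 120.

120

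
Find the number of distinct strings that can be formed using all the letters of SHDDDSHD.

420

Letter multiplicities in SHDDDSHD: D×4, H×2, S×2.
Dividing 8! = 40320 by 4!·2!·2! = 96 for the repeated letters gives 420.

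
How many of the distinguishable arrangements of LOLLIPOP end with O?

With the last slot taken by O, it remains to arrange the other 7 letters (LLLIPOP).
Those 7 letters have L appearing 3 times and P appearing twice, giving (7)!/(3!·2!) = 420.

420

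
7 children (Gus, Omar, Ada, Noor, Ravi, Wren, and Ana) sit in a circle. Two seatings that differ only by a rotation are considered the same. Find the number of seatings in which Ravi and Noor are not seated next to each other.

480

All circular seatings of 7 people number (6)! = 720.
Those with Ravi next to Noor: fuse the pair into one unit and seat 6 units around a circle — 2·(5)! = 240.
Subtracting, 720 − 240 = 480.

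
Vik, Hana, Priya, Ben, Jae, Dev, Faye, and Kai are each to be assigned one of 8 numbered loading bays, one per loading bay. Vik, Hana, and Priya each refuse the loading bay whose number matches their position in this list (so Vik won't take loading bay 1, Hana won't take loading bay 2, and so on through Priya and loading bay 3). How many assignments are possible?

27240

Let Aᵢ (for i ∈ {1, 2, 3}) be the placements that put person i in their forbidden loading bay. Any j of these fix j positions, leaving (8−j)! ways to fill the rest, and there are C(3,j) ways to pick which j.
By inclusion–exclusion, the number of valid placements is Σ_{j=0}^{3} (−1)^j C(3,j)·(8−j)!.
Computing: 40320 − 15120 + 2160 − 120 = 27240.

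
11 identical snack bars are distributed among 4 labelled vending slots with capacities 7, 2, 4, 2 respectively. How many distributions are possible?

Without the upper bounds there are C(14,3) = 364 ways to split 11 among 4 vending slots.
Subtract solutions that violate a single cap (substitute x_i' = x_i − (cap_i+1)): x_1 ≥ 8 gives C(6,3) = 20; x_2 ≥ 3 gives C(11,3) = 165; x_3 ≥ 5 gives C(9,3) = 84; x_4 ≥ 3 gives C(11,3) = 165. Together 434.
Add back pairs where two caps are both exceeded: 1 + 0 + 1 + 20 + 56 + 20 = 98.
Subtract triples: 0 + 0 + 0 + 1 = 1.
By inclusion–exclusion the count is 364 − 434 + 98 − 1 = 27.

27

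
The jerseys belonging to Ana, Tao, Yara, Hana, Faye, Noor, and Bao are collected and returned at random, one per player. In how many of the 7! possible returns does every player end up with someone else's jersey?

1854

Let Aᵢ be the assignments in which player i gets their old jersey. We want the size of the complement of A₁∪…∪A_7.
By inclusion–exclusion this is Σ_{j=0}^{7} (−1)^j C(7,j)·(7−j)!.
Computing: 5040 − 5040 + 2520 − 840 + 210 − 42 + 7 − 1 = 1854.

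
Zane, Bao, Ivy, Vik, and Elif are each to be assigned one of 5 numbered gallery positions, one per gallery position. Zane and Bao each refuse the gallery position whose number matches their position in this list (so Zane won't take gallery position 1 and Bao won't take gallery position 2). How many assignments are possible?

78

Let Aᵢ (for i ∈ {1, 2}) be the placements that put person i in their forbidden gallery position. Any j of these fix j positions, leaving (5−j)! ways to fill the rest, and there are C(2,j) ways to pick which j.
By inclusion–exclusion, the number of valid placements is Σ_{j=0}^{2} (−1)^j C(2,j)·(5−j)!.
Computing: 120 − 48 + 6 = 78.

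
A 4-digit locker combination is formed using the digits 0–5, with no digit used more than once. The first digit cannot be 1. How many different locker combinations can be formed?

The first digit has 6−1 = 5 choices (anything except 1).
The remaining 3 digits are filled from the other 5 symbols without repetition: 5 × 4 × 3 = 60.
Total: 5 × 60 = 300.

300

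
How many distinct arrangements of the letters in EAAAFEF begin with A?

90

With the first slot taken by A, it remains to arrange the other 6 letters (EAAFEF).
Those 6 letters have A appearing twice, E appearing twice, and F appearing twice, giving (6)!/(2!·2!·2!) = 90.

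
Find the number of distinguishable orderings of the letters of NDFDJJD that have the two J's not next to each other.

300

Total arrangements of NDFDJJD: 7!/(3!·2!) = 420.
If the two J's are adjacent, glue them into one block, leaving 6 items to arrange: (6)!/(3!) = 120 ways.
Subtracting, 420 − 120 = 300 arrangements keep the J's apart.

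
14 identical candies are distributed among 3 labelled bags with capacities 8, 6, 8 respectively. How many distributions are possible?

42

By stars and bars, unrestricted non-negative solutions to x_1+…+x_3 = 14 number C(14+2,2) = 120.
Subtract solutions that violate a single cap (substitute x_i' = x_i − (cap_i+1)): x_1 ≥ 9 gives C(7,2) = 21; x_2 ≥ 7 gives C(9,2) = 36; x_3 ≥ 9 gives C(7,2) = 21. Together 78.
No two caps can be exceeded simultaneously, so the pair terms are all 0.
By inclusion–exclusion the count is 120 − 78 + 0 = 42.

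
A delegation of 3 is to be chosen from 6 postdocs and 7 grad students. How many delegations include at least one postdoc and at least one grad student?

Total 3-person selections from all 13: C(13,3) = 286.
Selections missing a whole group: no postdocs → C(7,3) = 35; no grad students → C(6,3) = 20.
Both groups omitted at once is impossible, so 286 − 55 = 231.

231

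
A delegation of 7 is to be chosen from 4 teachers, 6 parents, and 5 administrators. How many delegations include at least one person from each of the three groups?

5949

Total 7-person selections from all 15: C(15,7) = 6435.
Subtract selections that omit an entire group: no teachers → C(11,7) = 330; no parents → C(9,7) = 36; no administrators → C(10,7) = 120.
Add back selections omitting two groups (i.e. drawn from a single group): C(4,7) + C(6,7) + C(5,7) = 0.
By inclusion–exclusion: 6435 − 486 + 0 = 5949.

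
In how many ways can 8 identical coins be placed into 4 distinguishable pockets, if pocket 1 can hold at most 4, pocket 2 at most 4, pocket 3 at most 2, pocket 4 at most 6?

67

Ignoring the caps, the number of non-negative solutions to x_1+…+x_4 = 8 is C(11,3) = 165.
Subtract solutions that violate a single cap (substitute x_i' = x_i − (cap_i+1)): x_1 ≥ 5 gives C(6,3) = 20; x_2 ≥ 5 gives C(6,3) = 20; x_3 ≥ 3 gives C(8,3) = 56; x_4 ≥ 7 gives C(4,3) = 4. Together 100.
Add back pairs where two caps are both exceeded: 0 + 1 + 0 + 1 + 0 + 0 = 2.
By inclusion–exclusion the count is 165 − 100 + 2 = 67.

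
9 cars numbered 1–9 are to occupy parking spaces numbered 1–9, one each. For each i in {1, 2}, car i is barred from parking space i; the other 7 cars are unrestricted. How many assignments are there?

287280

Let Aᵢ (for i ∈ {1, 2}) be the placements that put car i in its forbidden parking space. Any j of these fix j positions, leaving (9−j)! ways to fill the rest, and there are C(2,j) ways to pick which j.
By inclusion–exclusion, the number of valid placements is Σ_{j=0}^{2} (−1)^j C(2,j)·(9−j)!.
Computing: 362880 − 80640 + 5040 = 287280.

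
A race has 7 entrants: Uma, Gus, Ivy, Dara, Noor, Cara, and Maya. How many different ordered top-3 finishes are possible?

210

There are 7 choices for 1st place, 6 for 2nd, and 5 for 3rd.
That gives 7 × 6 × 5 = 210.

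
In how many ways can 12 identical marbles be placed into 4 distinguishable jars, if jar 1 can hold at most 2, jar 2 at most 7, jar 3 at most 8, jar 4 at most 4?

100

Ignoring the caps, the number of non-negative solutions to x_1+…+x_4 = 12 is C(15,3) = 455.
Subtract solutions that violate a single cap (substitute x_i' = x_i − (cap_i+1)): x_1 ≥ 3 gives C(12,3) = 220; x_2 ≥ 8 gives C(7,3) = 35; x_3 ≥ 9 gives C(6,3) = 20; x_4 ≥ 5 gives C(10,3) = 120. Together 395.
Add back pairs where two caps are both exceeded: 4 + 1 + 35 + 0 + 0 + 0 = 40.
By inclusion–exclusion the count is 455 − 395 + 40 = 100.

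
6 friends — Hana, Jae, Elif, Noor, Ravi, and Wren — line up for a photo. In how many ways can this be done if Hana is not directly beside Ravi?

480

Of the 6! = 720 arrangements, those with Hana and Ravi adjacent number 2 × 5! = 240 (treat the pair as a block with 2 internal orders).
So 720 − 240 = 480 arrangements keep them apart.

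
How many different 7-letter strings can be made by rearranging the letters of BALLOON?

Letter multiplicities in BALLOON: A×1, B×1, L×2, N×1, O×2.
Dividing 7! = 5040 by 2!·2! = 4 for the repeated letters gives 1260.

1260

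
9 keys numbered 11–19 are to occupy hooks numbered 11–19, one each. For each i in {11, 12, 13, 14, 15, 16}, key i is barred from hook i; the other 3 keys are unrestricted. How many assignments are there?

Let Aᵢ (for 11 ≤ i ≤ 16) be the placements that put key i in its forbidden hook. Any j of these fix j positions, leaving (9−j)! ways to fill the rest, and there are C(6,j) ways to pick which j.
By inclusion–exclusion, the number of valid placements is Σ_{j=0}^{6} (−1)^j C(6,j)·(9−j)!.
Computing: 362880 − 241920 + 75600 − 14400 + 1800 − 144 + 6 = 183822.

183822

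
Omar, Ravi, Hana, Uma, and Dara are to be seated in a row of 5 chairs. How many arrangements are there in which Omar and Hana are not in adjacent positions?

There are 5! = 120 arrangements in all. If Omar and Hana are adjacent, merging them into one block gives 2·(4)! = 48 arrangements.
Complementary counting: 120 − 48 = 72.

72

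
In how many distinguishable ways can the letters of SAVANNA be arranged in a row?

420

Letter multiplicities in SAVANNA: A×3, N×2, S×1, V×1.
The number of distinct arrangements is 7!/(3!·2!) = 5040/12 = 420.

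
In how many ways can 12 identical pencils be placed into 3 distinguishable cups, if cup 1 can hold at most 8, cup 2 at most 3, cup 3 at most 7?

Ignoring the caps, the number of non-negative solutions to x_1+…+x_3 = 12 is C(14,2) = 91.
Subtract solutions that violate a single cap (substitute x_i' = x_i − (cap_i+1)): x_1 ≥ 9 gives C(5,2) = 10; x_2 ≥ 4 gives C(10,2) = 45; x_3 ≥ 8 gives C(6,2) = 15. Together 70.
Add back pairs where two caps are both exceeded: 0 + 0 + 1 = 1.
By inclusion–exclusion the count is 91 − 70 + 1 = 22.

22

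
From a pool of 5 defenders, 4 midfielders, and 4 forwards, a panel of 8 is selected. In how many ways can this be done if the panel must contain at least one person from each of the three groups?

1268

Unrestricted: C(13,8) = 1287 ways to pick any 8 of the 13.
Subtract selections that omit an entire group: no defenders → C(8,8) = 1; no midfielders → C(9,8) = 9; no forwards → C(9,8) = 9.
Add back selections omitting two groups (i.e. drawn from a single group): C(5,8) + C(4,8) + C(4,8) = 0.
By inclusion–exclusion: 1287 − 19 + 0 = 1268.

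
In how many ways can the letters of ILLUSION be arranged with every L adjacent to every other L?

2520

Treat the 2 copies of L as a single block. The multiset to arrange is then {LL, I, I, N, O, S, U}, 7 items in all.
That gives (7)!/(2!) = 2520 arrangements.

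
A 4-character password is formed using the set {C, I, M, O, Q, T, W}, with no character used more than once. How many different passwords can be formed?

Choose and order 4 of the 7 symbols: the first character has 7 options, the next 6, then 5, 4.
7 × 6 × 5 × 4 = 840.

840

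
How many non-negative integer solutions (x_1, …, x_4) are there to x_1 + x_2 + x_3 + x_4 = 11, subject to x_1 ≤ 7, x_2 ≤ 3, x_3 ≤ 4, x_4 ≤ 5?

99

By stars and bars, unrestricted non-negative solutions to x_1+…+x_4 = 11 number C(11+3,3) = 364.
Subtract solutions that violate a single cap (substitute x_i' = x_i − (cap_i+1)): x_1 ≥ 8 gives C(6,3) = 20; x_2 ≥ 4 gives C(10,3) = 120; x_3 ≥ 5 gives C(9,3) = 84; x_4 ≥ 6 gives C(8,3) = 56. Together 280.
Add back pairs where two caps are both exceeded: 0 + 0 + 0 + 10 + 4 + 1 = 15.
By inclusion–exclusion the count is 364 − 280 + 15 = 99.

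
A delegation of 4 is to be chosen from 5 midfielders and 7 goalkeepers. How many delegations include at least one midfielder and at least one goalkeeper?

455

Unrestricted: C(12,4) = 495 ways to pick any 4 of the 12.
Selections missing a whole group: no midfielders → C(7,4) = 35; no goalkeepers → C(5,4) = 5.
Both groups omitted at once is impossible, so 495 − 40 = 455.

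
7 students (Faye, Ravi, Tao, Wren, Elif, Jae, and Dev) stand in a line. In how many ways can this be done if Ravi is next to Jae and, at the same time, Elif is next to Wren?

480

Treat {Ravi,Jae} as one block (2 orders) and {Elif,Wren} as another (2 orders).
That leaves 5 units to arrange: 2 × 2 × 5! = 4 × 120 = 480.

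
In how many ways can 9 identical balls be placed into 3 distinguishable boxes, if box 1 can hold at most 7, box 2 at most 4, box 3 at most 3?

17

By stars and bars, unrestricted non-negative solutions to x_1+…+x_3 = 9 number C(9+2,2) = 55.
Subtract solutions that violate a single cap (substitute x_i' = x_i − (cap_i+1)): x_1 ≥ 8 gives C(3,2) = 3; x_2 ≥ 5 gives C(6,2) = 15; x_3 ≥ 4 gives C(7,2) = 21. Together 39.
Add back pairs where two caps are both exceeded: 0 + 0 + 1 = 1.
By inclusion–exclusion the count is 55 − 39 + 1 = 17.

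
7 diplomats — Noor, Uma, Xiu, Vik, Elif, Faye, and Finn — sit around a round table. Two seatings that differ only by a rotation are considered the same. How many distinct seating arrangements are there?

Seat Noor anywhere (absorbing the rotational symmetry), then permute the other 6: (6)! = 720.

720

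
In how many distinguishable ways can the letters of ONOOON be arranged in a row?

15

The 6 letters of ONOOON have repeats: N appearing twice and O appearing 4 times.
Dividing 6! = 720 by 4!·2! = 48 for the repeated letters gives 15.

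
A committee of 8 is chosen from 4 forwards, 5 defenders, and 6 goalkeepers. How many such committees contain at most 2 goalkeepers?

1485

Split by how many goalkeepers are chosen (0 through 2).
Sum: C(6,0)·C(9,8) + C(6,1)·C(9,7) + C(6,2)·C(9,6) = 9 + 216 + 1260 = 1485.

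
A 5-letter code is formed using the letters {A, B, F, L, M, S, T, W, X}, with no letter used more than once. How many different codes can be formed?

This is a permutation of 5 out of 9: P(9,5) = 9!/4!.
That product is 9 × 8 × 7 × 6 × 5 = 15120.

15120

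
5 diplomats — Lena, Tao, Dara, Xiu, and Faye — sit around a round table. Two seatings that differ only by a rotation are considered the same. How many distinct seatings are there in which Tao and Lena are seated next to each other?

Treat {Tao, Lena} as one unit (2 internal orders) and seat the resulting 4 units around the table: (3)! circular arrangements.
So 2 × (3)! = 2 × 6 = 12.

12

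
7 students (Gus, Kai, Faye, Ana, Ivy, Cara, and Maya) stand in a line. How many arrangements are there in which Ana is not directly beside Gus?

3600

There are 7! = 5040 arrangements in all. If Ana and Gus are adjacent, merging them into one block gives 2·(6)! = 1440 arrangements.
Complementary counting: 5040 − 1440 = 3600.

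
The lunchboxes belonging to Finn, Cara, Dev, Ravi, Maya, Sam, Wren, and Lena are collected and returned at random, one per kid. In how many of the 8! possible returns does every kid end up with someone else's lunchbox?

14833

This is the derangement count D_8: permutations of 8 items with no fixed point.
By inclusion–exclusion this is Σ_{j=0}^{8} (−1)^j C(8,j)·(8−j)!.
Computing: 40320 − 40320 + 20160 − 6720 + 1680 − 336 + 56 − 8 + 1 = 14833.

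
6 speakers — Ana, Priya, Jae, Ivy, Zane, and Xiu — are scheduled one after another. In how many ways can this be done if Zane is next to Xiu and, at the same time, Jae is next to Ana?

Treat {Zane,Xiu} as one block (2 orders) and {Jae,Ana} as another (2 orders).
That leaves 4 units to arrange: 2 × 2 × 4! = 4 × 24 = 96.

96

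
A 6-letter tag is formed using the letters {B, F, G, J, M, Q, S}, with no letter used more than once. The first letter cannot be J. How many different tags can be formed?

4320

The first letter has 7−1 = 6 choices (anything except J).
The remaining 5 letters are filled from the other 6 symbols without repetition: 6 × 5 × 4 × 3 × 2 = 720.
Total: 6 × 720 = 4320.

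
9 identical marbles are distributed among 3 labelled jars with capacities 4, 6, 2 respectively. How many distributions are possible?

By stars and bars, unrestricted non-negative solutions to x_1+…+x_3 = 9 number C(9+2,2) = 55.
Subtract solutions that violate a single cap (substitute x_i' = x_i − (cap_i+1)): x_1 ≥ 5 gives C(6,2) = 15; x_2 ≥ 7 gives C(4,2) = 6; x_3 ≥ 3 gives C(8,2) = 28. Together 49.
Add back pairs where two caps are both exceeded: 0 + 3 + 0 = 3.
By inclusion–exclusion the count is 55 − 49 + 3 = 9.

9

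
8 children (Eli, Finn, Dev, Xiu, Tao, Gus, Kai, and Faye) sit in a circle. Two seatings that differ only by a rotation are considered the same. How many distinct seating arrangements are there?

5040

Around a circle, 8 distinct people have 8!/8 = (7)! = 5040 rotationally distinct seatings.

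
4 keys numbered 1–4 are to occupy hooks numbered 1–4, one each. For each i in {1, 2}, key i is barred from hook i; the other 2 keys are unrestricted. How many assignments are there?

Let Aᵢ (for i ∈ {1, 2}) be the placements that put key i in its forbidden hook. Any j of these fix j positions, leaving (4−j)! ways to fill the rest, and there are C(2,j) ways to pick which j.
By inclusion–exclusion, the number of valid placements is Σ_{j=0}^{2} (−1)^j C(2,j)·(4−j)!.
Computing: 24 − 12 + 2 = 14.

14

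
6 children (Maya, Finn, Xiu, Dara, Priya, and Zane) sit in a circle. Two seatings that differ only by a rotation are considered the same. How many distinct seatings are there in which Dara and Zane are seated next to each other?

Glue Dara and Zane into a block (2 internal orders). Seating 5 units around a circle gives (4)! arrangements.
So 2 × (4)! = 2 × 24 = 48.

48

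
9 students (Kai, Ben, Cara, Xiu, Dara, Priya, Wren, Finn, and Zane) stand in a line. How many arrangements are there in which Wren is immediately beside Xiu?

Glue Wren and Xiu into one block (2 internal orders), leaving 8 units to arrange in a row.
So the count is 2·(8)! = 80640.

80640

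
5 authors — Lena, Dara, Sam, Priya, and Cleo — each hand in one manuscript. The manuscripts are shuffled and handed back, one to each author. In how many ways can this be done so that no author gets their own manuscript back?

Let Aᵢ be the assignments in which author i gets their own manuscript. We want the size of the complement of A₁∪…∪A_5.
By inclusion–exclusion this is Σ_{j=0}^{5} (−1)^j C(5,j)·(5−j)!.
Computing: 120 − 120 + 60 − 20 + 5 − 1 = 44.

44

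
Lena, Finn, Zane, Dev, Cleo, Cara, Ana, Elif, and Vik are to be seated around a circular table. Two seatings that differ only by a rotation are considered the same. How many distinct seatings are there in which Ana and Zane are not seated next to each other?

Without the restriction there are (8)! = 40320 seatings.
Those with Ana next to Zane: fuse the pair into one unit and seat 8 units around a circle — 2·(7)! = 10080.
Subtracting, 40320 − 10080 = 30240.

30240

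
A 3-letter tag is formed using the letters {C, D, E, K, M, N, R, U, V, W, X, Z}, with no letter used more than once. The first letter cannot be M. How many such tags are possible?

The first letter has 12−1 = 11 choices (anything except M).
The remaining 2 letters are filled from the other 11 symbols without repetition: 11 × 10 = 110.
Total: 11 × 110 = 1210.

1210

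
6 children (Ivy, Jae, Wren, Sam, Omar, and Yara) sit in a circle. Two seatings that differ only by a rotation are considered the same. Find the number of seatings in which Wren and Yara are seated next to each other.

48

Glue Wren and Yara into a block (2 internal orders). Seating 5 units around a circle gives (4)! arrangements.
So 2 × (4)! = 2 × 24 = 48.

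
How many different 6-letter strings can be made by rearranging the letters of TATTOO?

60

The 6 letters of TATTOO have repeats: O appearing twice and T appearing 3 times.
So there are 6! / (3!·2!) = 60 distinguishable arrangements.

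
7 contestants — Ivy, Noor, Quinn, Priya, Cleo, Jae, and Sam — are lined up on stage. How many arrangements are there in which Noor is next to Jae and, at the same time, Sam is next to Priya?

480

Treat {Noor,Jae} as one block (2 orders) and {Sam,Priya} as another (2 orders).
That leaves 5 units to arrange: 2 × 2 × 5! = 4 × 120 = 480.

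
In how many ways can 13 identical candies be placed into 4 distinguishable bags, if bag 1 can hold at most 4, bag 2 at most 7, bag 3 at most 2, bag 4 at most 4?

By stars and bars, unrestricted non-negative solutions to x_1+…+x_4 = 13 number C(13+3,3) = 560.
Subtract solutions that violate a single cap (substitute x_i' = x_i − (cap_i+1)): x_1 ≥ 5 gives C(11,3) = 165; x_2 ≥ 8 gives C(8,3) = 56; x_3 ≥ 3 gives C(13,3) = 286; x_4 ≥ 5 gives C(11,3) = 165. Together 672.
Add back pairs where two caps are both exceeded: 1 + 56 + 20 + 10 + 1 + 56 = 144.
Subtract triples: 0 + 0 + 1 + 0 = 1.
By inclusion–exclusion the count is 560 − 672 + 144 − 1 = 31.

31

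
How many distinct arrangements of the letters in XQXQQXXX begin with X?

Fix X in the first position and arrange the remaining 7 letters.
Those 7 letters have Q appearing 3 times and X appearing 4 times, giving (7)!/(4!·3!) = 35.

35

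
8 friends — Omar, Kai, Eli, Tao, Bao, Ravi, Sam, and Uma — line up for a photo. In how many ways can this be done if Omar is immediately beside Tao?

10080

Place the 6 others and the Omar-Tao pair as 7 objects in a line; the pair has 2 internal arrangements.
So the count is 2·(7)! = 10080.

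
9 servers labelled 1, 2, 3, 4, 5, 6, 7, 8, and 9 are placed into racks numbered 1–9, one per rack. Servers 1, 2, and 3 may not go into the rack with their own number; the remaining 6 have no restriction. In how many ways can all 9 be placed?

Let Aᵢ (for i ∈ {1, 2, 3}) be the placements that put server i in its forbidden rack. Any j of these fix j positions, leaving (9−j)! ways to fill the rest, and there are C(3,j) ways to pick which j.
By inclusion–exclusion, the number of valid placements is Σ_{j=0}^{3} (−1)^j C(3,j)·(9−j)!.
Computing: 362880 − 120960 + 15120 − 720 = 256320.

256320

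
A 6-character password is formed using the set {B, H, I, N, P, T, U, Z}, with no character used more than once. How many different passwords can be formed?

With no repetition, fill the 6 characters in order: 8 choices, then 7, down to 3.
That product is 8 × 7 × 6 × 5 × 4 × 3 = 20160.

20160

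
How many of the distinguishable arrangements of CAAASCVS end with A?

Fix A in the last position and arrange the remaining 7 letters.
Those 7 letters have A appearing twice, C appearing twice, and S appearing twice, giving (7)!/(2!·2!·2!) = 630.

630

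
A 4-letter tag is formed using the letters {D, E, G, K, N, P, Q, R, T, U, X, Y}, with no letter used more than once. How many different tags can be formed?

11880

This is a permutation of 4 out of 12: P(12,4) = 12!/8!.
That product is 12 × 11 × 10 × 9 = 11880.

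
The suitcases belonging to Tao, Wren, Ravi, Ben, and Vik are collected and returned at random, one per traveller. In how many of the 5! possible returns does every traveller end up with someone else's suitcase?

This is the derangement count D_5: permutations of 5 items with no fixed point.
By inclusion–exclusion this is Σ_{j=0}^{5} (−1)^j C(5,j)·(5−j)!.
Computing: 120 − 120 + 60 − 20 + 5 − 1 = 44.

44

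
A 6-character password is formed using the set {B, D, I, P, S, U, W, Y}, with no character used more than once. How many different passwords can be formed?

20160

This is a permutation of 6 out of 8: P(8,6) = 8!/2!.
That product is 8 × 7 × 6 × 5 × 4 × 3 = 20160.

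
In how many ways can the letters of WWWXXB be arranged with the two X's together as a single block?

20

Treat the 2 copies of X as a single block. The multiset to arrange is then {XX, B, W, W, W}, 5 items in all.
That gives (5)!/(3!) = 20 arrangements.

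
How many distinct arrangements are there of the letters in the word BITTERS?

Letter multiplicities in BITTERS: B×1, E×1, I×1, R×1, S×1, T×2.
So there are 7! / (2!) = 2520 distinguishable arrangements.

2520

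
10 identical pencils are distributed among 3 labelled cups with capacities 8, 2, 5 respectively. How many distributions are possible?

15

Ignoring the caps, the number of non-negative solutions to x_1+…+x_3 = 10 is C(12,2) = 66.
Subtract solutions that violate a single cap (substitute x_i' = x_i − (cap_i+1)): x_1 ≥ 9 gives C(3,2) = 3; x_2 ≥ 3 gives C(9,2) = 36; x_3 ≥ 6 gives C(6,2) = 15. Together 54.
Add back pairs where two caps are both exceeded: 0 + 0 + 3 = 3.
By inclusion–exclusion the count is 66 − 54 + 3 = 15.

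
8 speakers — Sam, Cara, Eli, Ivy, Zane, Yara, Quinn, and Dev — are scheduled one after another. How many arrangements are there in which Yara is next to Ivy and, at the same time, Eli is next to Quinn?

Treat {Yara,Ivy} as one block (2 orders) and {Eli,Quinn} as another (2 orders).
That leaves 6 units to arrange: 2 × 2 × 6! = 4 × 720 = 2880.

2880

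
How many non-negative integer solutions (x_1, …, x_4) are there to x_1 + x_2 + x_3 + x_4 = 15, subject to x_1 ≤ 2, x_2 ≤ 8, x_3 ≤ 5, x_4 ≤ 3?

Without the upper bounds there are C(18,3) = 816 ways to split 15 among 4 variables.
Subtract solutions that violate a single cap (substitute x_i' = x_i − (cap_i+1)): x_1 ≥ 3 gives C(15,3) = 455; x_2 ≥ 9 gives C(9,3) = 84; x_3 ≥ 6 gives C(12,3) = 220; x_4 ≥ 4 gives C(14,3) = 364. Together 1123.
Add back pairs where two caps are both exceeded: 20 + 84 + 165 + 1 + 10 + 56 = 336.
Subtract triples: 0 + 0 + 10 + 0 = 10.
By inclusion–exclusion the count is 816 − 1123 + 336 − 10 = 19.

19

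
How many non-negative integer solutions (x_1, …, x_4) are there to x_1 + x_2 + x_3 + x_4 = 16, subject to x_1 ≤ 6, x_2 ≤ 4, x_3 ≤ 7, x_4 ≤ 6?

Without the upper bounds there are C(19,3) = 969 ways to split 16 among 4 variables.
Subtract solutions that violate a single cap (substitute x_i' = x_i − (cap_i+1)): x_1 ≥ 7 gives C(12,3) = 220; x_2 ≥ 5 gives C(14,3) = 364; x_3 ≥ 8 gives C(11,3) = 165; x_4 ≥ 7 gives C(12,3) = 220. Together 969.
Add back pairs where two caps are both exceeded: 35 + 4 + 10 + 20 + 35 + 4 = 108.
By inclusion–exclusion the count is 969 − 969 + 108 = 108.

108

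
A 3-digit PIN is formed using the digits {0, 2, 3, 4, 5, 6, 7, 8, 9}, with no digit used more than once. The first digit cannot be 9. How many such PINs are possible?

448

The first digit has 9−1 = 8 choices (anything except 9).
The remaining 2 digits are filled from the other 8 symbols without repetition: 8 × 7 = 56.
Total: 8 × 56 = 448.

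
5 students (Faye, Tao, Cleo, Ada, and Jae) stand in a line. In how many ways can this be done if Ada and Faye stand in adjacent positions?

Glue Ada and Faye into one block (2 internal orders), leaving 4 units to arrange in a row.
So the count is 2·(4)! = 48.

48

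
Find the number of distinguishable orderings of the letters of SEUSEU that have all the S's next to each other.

30

Treat the 2 copies of S as a single block. The multiset to arrange is then {SS, E, E, U, U}, 5 items in all.
That gives (5)!/(2!·2!) = 30 arrangements.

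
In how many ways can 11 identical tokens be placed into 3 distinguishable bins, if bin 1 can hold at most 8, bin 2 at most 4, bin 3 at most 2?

By stars and bars, unrestricted non-negative solutions to x_1+…+x_3 = 11 number C(11+2,2) = 78.
Subtract solutions that violate a single cap (substitute x_i' = x_i − (cap_i+1)): x_1 ≥ 9 gives C(4,2) = 6; x_2 ≥ 5 gives C(8,2) = 28; x_3 ≥ 3 gives C(10,2) = 45. Together 79.
Add back pairs where two caps are both exceeded: 0 + 0 + 10 = 10.
By inclusion–exclusion the count is 78 − 79 + 10 = 9.

9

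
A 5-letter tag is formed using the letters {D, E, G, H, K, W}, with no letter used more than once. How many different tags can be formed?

720

Choose and order 5 of the 6 symbols: the first letter has 6 options, the next 5, and so on down to 2.
6 × 5 × 4 × 3 × 2 = 720.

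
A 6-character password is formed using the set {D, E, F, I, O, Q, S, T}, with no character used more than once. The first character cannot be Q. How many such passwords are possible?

17640

The first character has 8−1 = 7 choices (anything except Q).
The remaining 5 characters are filled from the other 7 symbols without repetition: 7 × 6 × 5 × 4 × 3 = 2520.
Total: 7 × 2520 = 17640.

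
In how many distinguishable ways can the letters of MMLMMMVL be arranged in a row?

168

MMLMMMVL has 8 letters with L appearing twice and M appearing 5 times.
So there are 8! / (5!·2!) = 168 distinguishable arrangements.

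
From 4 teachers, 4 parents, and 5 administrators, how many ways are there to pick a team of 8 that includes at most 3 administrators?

Split by how many administrators are chosen (0 through 3).
Sum: C(5,0)·C(8,8) + C(5,1)·C(8,7) + C(5,2)·C(8,6) + C(5,3)·C(8,5) = 1 + 40 + 280 + 560 = 881.

881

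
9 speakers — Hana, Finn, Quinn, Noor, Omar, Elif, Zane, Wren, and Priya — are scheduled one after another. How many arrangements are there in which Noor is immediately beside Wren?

Glue Noor and Wren into one block (2 internal orders), leaving 8 units to arrange in a row.
So the count is 2·(8)! = 80640.

80640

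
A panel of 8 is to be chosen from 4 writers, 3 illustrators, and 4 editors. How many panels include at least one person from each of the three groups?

164

With no constraint there are C(11,8) = 165 possible selections.
Subtract selections that omit an entire group: no writers → C(7,8) = 0; no illustrators → C(8,8) = 1; no editors → C(7,8) = 0.
Add back selections omitting two groups (i.e. drawn from a single group): C(4,8) + C(3,8) + C(4,8) = 0.
By inclusion–exclusion: 165 − 1 + 0 = 164.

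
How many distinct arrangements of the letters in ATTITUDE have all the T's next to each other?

720

Treat the 3 copies of T as a single block. The multiset to arrange is then {TTT, A, D, E, I, U}, 6 items in all.
All 6 items are distinct, so there are (6)! = 720 arrangements.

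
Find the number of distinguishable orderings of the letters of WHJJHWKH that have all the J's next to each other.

420

Treat the 2 copies of J as a single block. The multiset to arrange is then {JJ, H, H, H, K, W, W}, 7 items in all.
That gives (7)!/(3!·2!) = 420 arrangements.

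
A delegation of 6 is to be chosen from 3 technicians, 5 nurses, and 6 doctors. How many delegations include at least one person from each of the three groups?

With no constraint there are C(14,6) = 3003 possible selections.
Subtract selections that omit an entire group: no technicians → C(11,6) = 462; no nurses → C(9,6) = 84; no doctors → C(8,6) = 28.
Add back selections omitting two groups (i.e. drawn from a single group): C(3,6) + C(5,6) + C(6,6) = 1.
By inclusion–exclusion: 3003 − 574 + 1 = 2430.

2430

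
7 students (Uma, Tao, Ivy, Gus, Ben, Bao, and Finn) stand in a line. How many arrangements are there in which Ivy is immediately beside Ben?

1440

Treat {Ivy, Ben} as a single unit. There are 6 units to order, and the pair itself can be ordered 2 ways.
That gives 2 × 6! = 2 × 720 = 1440.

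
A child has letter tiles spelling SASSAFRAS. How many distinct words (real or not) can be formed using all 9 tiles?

2520

SASSAFRAS has 9 letters with A appearing 3 times and S appearing 4 times.
The number of distinct arrangements is 9!/(4!·3!) = 362880/144 = 2520.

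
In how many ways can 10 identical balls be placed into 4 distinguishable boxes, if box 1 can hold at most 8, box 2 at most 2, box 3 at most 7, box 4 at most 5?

121

By stars and bars, unrestricted non-negative solutions to x_1+…+x_4 = 10 number C(10+3,3) = 286.
Subtract solutions that violate a single cap (substitute x_i' = x_i − (cap_i+1)): x_1 ≥ 9 gives C(4,3) = 4; x_2 ≥ 3 gives C(10,3) = 120; x_3 ≥ 8 gives C(5,3) = 10; x_4 ≥ 6 gives C(7,3) = 35. Together 169.
Add back pairs where two caps are both exceeded: 0 + 0 + 0 + 0 + 4 + 0 = 4.
By inclusion–exclusion the count is 286 − 169 + 4 = 121.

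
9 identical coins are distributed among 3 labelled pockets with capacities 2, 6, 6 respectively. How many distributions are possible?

Ignoring the caps, the number of non-negative solutions to x_1+…+x_3 = 9 is C(11,2) = 55.
Subtract solutions that violate a single cap (substitute x_i' = x_i − (cap_i+1)): x_1 ≥ 3 gives C(8,2) = 28; x_2 ≥ 7 gives C(4,2) = 6; x_3 ≥ 7 gives C(4,2) = 6. Together 40.
No two caps can be exceeded simultaneously, so the pair terms are all 0.
By inclusion–exclusion the count is 55 − 40 + 0 = 15.

15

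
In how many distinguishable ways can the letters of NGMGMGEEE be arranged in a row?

Letter multiplicities in NGMGMGEEE: E×3, G×3, M×2, N×1.
Dividing 9! = 362880 by 3!·3!·2! = 72 for the repeated letters gives 5040.

5040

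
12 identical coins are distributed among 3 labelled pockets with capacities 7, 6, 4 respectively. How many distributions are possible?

Without the upper bounds there are C(14,2) = 91 ways to split 12 among 3 pockets.
Subtract solutions that violate a single cap (substitute x_i' = x_i − (cap_i+1)): x_1 ≥ 8 gives C(6,2) = 15; x_2 ≥ 7 gives C(7,2) = 21; x_3 ≥ 5 gives C(9,2) = 36. Together 72.
Add back pairs where two caps are both exceeded: 0 + 0 + 1 = 1.
By inclusion–exclusion the count is 91 − 72 + 1 = 20.

20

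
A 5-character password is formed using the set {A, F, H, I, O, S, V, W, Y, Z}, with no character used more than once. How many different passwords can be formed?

With no repetition, fill the 5 characters in order: 10 choices, then 9, down to 6.
That product is 10 × 9 × 8 × 7 × 6 = 30240.

30240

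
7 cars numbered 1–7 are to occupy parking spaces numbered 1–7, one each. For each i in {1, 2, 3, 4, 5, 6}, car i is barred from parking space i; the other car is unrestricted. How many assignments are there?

Let Aᵢ (for 1 ≤ i ≤ 6) be the placements that put car i in its forbidden parking space. Any j of these fix j positions, leaving (7−j)! ways to fill the rest, and there are C(6,j) ways to pick which j.
By inclusion–exclusion, the number of valid placements is Σ_{j=0}^{6} (−1)^j C(6,j)·(7−j)!.
Computing: 5040 − 4320 + 1800 − 480 + 90 − 12 + 1 = 2119.

2119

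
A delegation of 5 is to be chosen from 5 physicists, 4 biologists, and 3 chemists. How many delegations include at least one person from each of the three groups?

With no constraint there are C(12,5) = 792 possible selections.
Selections missing a whole group: no physicists → C(7,5) = 21; no biologists → C(8,5) = 56; no chemists → C(9,5) = 126.
Add back selections omitting two groups (i.e. drawn from a single group): C(5,5) + C(4,5) + C(3,5) = 1.
By inclusion–exclusion: 792 − 203 + 1 = 590.

590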